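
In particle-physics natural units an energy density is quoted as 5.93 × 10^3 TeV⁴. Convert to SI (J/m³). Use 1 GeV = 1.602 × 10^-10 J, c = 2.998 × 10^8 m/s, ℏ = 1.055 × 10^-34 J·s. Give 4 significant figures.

1.234 × 10^53 J/m³

[E]/[L]³ = [E]⁴/(ℏc)³; restore (ℏc)⁻³.
1 GeV⁴ → 1/(ℏc)³ × (1 GeV in J)⁴ = 2.082 × 10^37 J/m³.
Convert the energy scale: 5.93 × 10^3 TeV⁴ = 5.93 × 10^15 GeV⁴.
Result: 5.93 × 10^15 × 2.082 × 10^37 = 1.234 × 10^53 J/m³.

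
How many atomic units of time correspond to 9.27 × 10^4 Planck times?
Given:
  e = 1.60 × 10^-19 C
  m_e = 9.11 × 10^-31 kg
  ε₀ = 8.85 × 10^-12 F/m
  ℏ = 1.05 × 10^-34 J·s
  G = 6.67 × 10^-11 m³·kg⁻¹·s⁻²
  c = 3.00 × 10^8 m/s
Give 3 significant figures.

Planck time: t_P = √(ℏG/c⁵) = 5.37 × 10^-44 s
atomic unit of time: τ_au = (4πε₀)²ℏ³/(m_e e⁴) = 2.40 × 10^-17 s
9.27 × 10^4 × 5.37 × 10^-44 / 2.40 × 10^-17 = 2.08 × 10^-22

2.08 × 10^-22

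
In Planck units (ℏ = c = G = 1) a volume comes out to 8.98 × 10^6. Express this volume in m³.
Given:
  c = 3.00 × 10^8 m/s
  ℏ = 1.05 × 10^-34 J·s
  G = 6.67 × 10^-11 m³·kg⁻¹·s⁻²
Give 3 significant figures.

One Planck volume: V_P = (ℏG/c³)^(3/2) = 4.18 × 10^-105 m³.
8.98 × 10^6 × 4.18 × 10^-105 m³ = 3.75 × 10^-98 m³

3.75 × 10^-98 m³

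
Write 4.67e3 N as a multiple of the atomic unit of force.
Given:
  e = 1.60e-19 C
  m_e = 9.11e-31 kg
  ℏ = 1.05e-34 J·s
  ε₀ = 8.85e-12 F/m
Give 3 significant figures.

5.61e10

atomic unit of force: F_au = E_h/a₀ = m_e²e⁶/((4πε₀)³ℏ⁴) = 8.33e-8 N.
4.67e3 / 8.33e-8 = 5.61e10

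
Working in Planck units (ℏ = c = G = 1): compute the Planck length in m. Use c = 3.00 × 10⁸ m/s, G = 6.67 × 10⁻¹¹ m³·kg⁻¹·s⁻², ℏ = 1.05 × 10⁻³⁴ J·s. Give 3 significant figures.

From ℏ = c = G = 1 the length scale is ℓ_P = √(ℏG/c³).
  = √(2.59 × 10⁻⁷⁰)
  = 1.61 × 10⁻³⁵ m

1.61 × 10⁻³⁵ m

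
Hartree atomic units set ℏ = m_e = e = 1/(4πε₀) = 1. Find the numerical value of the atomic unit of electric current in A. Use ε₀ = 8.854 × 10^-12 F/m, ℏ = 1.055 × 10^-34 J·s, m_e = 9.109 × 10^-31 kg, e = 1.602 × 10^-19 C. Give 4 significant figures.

6.612 × 10^-3 A

Dimensional analysis gives I_au = e E_h/ℏ = m_e e⁵/((4πε₀)²ℏ³).
E_h = 4.354 × 10^-18 J
e·E_h/ℏ = 6.612 × 10^-3 A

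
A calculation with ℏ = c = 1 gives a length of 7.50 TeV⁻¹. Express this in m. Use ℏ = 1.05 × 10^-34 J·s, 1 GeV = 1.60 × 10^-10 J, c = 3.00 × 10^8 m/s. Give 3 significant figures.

1.48 × 10^-18 m

A length is [E]⁻¹ in ℏ=c=1; restore one factor of ℏc.
1 GeV⁻¹ → ℏc × (1 GeV in J)⁻¹ = 1.97 × 10^-16 m.
Convert the energy scale: 7.50 TeV⁻¹ = 7.50 × 10^-3 GeV⁻¹.
Result: 7.50 × 10^-3 × 1.97 × 10^-16 = 1.48 × 10^-18 m.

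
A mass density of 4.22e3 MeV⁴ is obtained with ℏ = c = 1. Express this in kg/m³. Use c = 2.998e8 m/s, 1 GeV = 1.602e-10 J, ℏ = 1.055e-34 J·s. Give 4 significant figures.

9.773e11 kg/m³

Mass density is [E]/(c²[L]³) = [E]⁴/(ℏ³c⁵).
1 GeV⁴ → 1/(ℏ³c⁵) × (1 GeV in J)⁴ = 2.316e20 kg/m³.
Convert the energy scale: 4.22e3 MeV⁴ = 4.22e-9 GeV⁴.
Result: 4.22e-9 × 2.316e20 = 9.773e11 kg/m³.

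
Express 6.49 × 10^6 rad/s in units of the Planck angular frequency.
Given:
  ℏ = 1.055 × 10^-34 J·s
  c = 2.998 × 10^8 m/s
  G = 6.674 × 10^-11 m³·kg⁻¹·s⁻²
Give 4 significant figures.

3.499 × 10^-37

Planck angular frequency: ω_P = √(c⁵/(ℏG)) = 1.855 × 10^43 rad/s.
6.49 × 10^6 / 1.855 × 10^43 = 3.499 × 10^-37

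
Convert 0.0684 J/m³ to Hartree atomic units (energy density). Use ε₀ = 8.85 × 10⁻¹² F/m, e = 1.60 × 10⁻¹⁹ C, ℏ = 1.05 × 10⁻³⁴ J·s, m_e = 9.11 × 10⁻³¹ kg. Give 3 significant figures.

2.27 × 10⁻¹⁵

atomic unit of energy density: u_au = E_h/a₀³ = m_e⁴e¹⁰/((4πε₀)⁵ℏ⁸) = 3.01 × 10¹³ J/m³.
0.0684 / 3.01 × 10¹³ = 2.27 × 10⁻¹⁵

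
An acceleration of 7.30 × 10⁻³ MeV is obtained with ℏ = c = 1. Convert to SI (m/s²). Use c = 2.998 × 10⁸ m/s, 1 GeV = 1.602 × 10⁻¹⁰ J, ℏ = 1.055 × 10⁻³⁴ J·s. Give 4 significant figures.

Acceleration is [L]/[T]² = c·[E]/ℏ.
1 GeV → c/ℏ × (1 GeV in J) = 4.552 × 10³² m/s².
Convert the energy scale: 7.30 × 10⁻³ MeV = 7.30 × 10⁻⁶ GeV.
Result: 7.30 × 10⁻⁶ × 4.552 × 10³² = 3.323 × 10²⁷ m/s².

3.323 × 10²⁷ m/s²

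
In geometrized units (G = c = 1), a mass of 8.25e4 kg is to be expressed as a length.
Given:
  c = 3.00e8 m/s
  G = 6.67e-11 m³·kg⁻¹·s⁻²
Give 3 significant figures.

6.11e-23 m

In G = c = 1 units mass has dimensions of length; the conversion factor is G/c².
8.25e4 kg × (G/c²) = 6.11e-23 m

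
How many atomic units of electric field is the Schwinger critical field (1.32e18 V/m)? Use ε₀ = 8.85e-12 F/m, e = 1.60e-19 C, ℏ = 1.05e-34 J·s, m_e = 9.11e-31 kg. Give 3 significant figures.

atomic unit of electric field: E_au = E_h/(e a₀) = m_e²e⁵/((4πε₀)³ℏ⁴) = 5.20e11 V/m.
1.32e18 / 5.20e11 = 2.54e6

2.54e6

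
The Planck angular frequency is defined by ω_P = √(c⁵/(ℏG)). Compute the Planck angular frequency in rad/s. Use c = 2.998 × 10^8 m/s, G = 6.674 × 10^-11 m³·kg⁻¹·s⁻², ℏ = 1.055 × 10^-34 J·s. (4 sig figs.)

ω_P = √(c⁵/(ℏG))
  = √(3.440 × 10^86)
  = 1.855 × 10^43 rad/s

1.855 × 10^43 rad/s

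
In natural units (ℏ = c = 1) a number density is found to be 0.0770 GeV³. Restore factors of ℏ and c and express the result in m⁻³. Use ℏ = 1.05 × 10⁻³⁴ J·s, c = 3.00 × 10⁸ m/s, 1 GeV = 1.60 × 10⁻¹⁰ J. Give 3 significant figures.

Number density is [L]⁻³ = [E]³/(ℏc)³.
1 GeV³ → 1/(ℏc)³ × (1 GeV in J)³ = 1.31 × 10⁴⁷ m⁻³.
Result: 0.0770 × 1.31 × 10⁴⁷ = 1.01 × 10⁴⁶ m⁻³.

1.01 × 10⁴⁶ m⁻³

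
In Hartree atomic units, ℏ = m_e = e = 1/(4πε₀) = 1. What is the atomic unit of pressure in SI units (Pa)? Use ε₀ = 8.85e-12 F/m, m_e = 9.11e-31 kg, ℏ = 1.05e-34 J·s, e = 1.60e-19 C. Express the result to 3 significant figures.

From ℏ = m_e = e = 1/(4πε₀) = 1 the pressure scale is P_au = E_h/a₀³ = m_e⁴e¹⁰/((4πε₀)⁵ℏ⁸).
E_h = 4.38e-18 J
a₀ = 5.26e-11 m
E_h/a₀³ = 3.01e13 Pa

3.01e13 Pa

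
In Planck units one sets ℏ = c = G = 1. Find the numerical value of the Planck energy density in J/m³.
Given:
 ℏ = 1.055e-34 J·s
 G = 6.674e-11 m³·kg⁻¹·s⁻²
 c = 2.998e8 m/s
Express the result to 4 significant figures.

4.632e113 J/m³

u_P = c⁷/(ℏG²)
  = 2.177e59 / 4.699e-55
  = 4.632e113 J/m³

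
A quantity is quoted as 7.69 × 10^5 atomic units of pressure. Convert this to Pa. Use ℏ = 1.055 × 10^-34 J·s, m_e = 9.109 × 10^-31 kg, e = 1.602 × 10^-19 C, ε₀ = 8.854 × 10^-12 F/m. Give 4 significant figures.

One atomic unit of pressure: P_au = E_h/a₀³ = m_e⁴e¹⁰/((4πε₀)⁵ℏ⁸) = 2.929 × 10^13 Pa.
7.69 × 10^5 × 2.929 × 10^13 Pa = 2.253 × 10^19 Pa

2.253 × 10^19 Pa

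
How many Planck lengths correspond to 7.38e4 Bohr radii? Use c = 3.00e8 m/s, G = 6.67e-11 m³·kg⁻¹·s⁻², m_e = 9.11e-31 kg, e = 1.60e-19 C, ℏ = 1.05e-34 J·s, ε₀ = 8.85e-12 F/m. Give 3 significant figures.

Bohr radius: a₀ = 4πε₀ℏ²/(m_e e²) = 5.26e-11 m
Planck length: ℓ_P = √(ℏG/c³) = 1.61e-35 m
7.38e4 × 5.26e-11 / 1.61e-35 = 2.41e29

2.41e29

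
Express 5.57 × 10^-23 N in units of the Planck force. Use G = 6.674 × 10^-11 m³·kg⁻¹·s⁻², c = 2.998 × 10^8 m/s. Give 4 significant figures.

4.602 × 10^-67

Planck force: F_P = c⁴/G = 1.210 × 10^44 N.
5.57 × 10^-23 / 1.210 × 10^44 = 4.602 × 10^-67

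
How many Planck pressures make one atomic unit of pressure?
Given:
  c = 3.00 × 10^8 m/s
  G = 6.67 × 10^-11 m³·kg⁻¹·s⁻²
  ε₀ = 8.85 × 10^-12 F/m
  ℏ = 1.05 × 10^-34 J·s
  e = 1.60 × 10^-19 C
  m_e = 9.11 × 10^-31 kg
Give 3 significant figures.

6.44 × 10^-101

atomic unit of pressure: P_au = E_h/a₀³ = m_e⁴e¹⁰/((4πε₀)⁵ℏ⁸) = 3.01 × 10^13 Pa
Planck pressure: p_P = c⁷/(ℏG²) = 4.68 × 10^113 Pa
ratio = 3.01 × 10^13 / 4.68 × 10^113 = 6.44 × 10^-101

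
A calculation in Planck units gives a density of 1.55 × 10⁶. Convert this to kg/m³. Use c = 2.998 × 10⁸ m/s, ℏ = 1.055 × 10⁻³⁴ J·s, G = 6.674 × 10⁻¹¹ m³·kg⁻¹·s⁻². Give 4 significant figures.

One Planck density: ρ_P = c⁵/(ℏG²) = 5.154 × 10⁹⁶ kg/m³.
1.55 × 10⁶ × 5.154 × 10⁹⁶ kg/m³ = 7.988 × 10¹⁰² kg/m³

7.988 × 10¹⁰² kg/m³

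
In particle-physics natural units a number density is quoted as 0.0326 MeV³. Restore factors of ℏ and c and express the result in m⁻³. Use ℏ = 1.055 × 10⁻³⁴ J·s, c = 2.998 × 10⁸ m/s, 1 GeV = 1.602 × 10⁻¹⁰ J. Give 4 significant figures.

Number density is [L]⁻³ = [E]³/(ℏc)³.
1 GeV³ → 1/(ℏc)³ × (1 GeV in J)³ = 1.299 × 10⁴⁷ m⁻³.
Convert the energy scale: 0.0326 MeV³ = 3.26 × 10⁻¹¹ GeV³.
Result: 3.26 × 10⁻¹¹ × 1.299 × 10⁴⁷ = 4.236 × 10³⁶ m⁻³.

4.236 × 10³⁶ m⁻³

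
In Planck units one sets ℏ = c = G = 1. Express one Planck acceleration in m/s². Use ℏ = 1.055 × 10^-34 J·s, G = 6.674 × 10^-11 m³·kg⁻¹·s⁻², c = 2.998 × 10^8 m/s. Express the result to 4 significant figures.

a_P = √(c⁷/(ℏG))
  = √(3.092 × 10^103)
  = 5.560 × 10^51 m/s²

5.560 × 10^51 m/s²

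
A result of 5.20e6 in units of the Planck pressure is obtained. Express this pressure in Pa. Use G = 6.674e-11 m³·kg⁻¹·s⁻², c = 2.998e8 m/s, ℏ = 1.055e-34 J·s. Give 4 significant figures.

2.409e120 Pa

One Planck pressure: p_P = c⁷/(ℏG²) = 4.632e113 Pa.
5.20e6 × 4.632e113 Pa = 2.409e120 Pa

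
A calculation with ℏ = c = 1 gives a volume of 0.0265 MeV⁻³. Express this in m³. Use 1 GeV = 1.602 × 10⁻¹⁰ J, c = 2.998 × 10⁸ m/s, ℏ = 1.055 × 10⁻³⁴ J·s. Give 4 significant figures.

Volume is [L]³ = [E]⁻³·(ℏc)³.
1 GeV⁻³ → (ℏc)³ × (1 GeV in J)⁻³ = 7.696 × 10⁻⁴⁸ m³.
Convert the energy scale: 0.0265 MeV⁻³ = 2.65 × 10⁷ GeV⁻³.
Result: 2.65 × 10⁷ × 7.696 × 10⁻⁴⁸ = 2.039 × 10⁻⁴⁰ m³.

2.039 × 10⁻⁴⁰ m³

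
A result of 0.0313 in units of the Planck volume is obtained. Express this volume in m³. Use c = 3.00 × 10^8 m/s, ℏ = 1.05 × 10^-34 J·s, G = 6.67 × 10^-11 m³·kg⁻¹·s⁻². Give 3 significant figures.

1.31 × 10^-106 m³

One Planck volume: V_P = (ℏG/c³)^(3/2) = 4.18 × 10^-105 m³.
0.0313 × 4.18 × 10^-105 m³ = 1.31 × 10^-106 m³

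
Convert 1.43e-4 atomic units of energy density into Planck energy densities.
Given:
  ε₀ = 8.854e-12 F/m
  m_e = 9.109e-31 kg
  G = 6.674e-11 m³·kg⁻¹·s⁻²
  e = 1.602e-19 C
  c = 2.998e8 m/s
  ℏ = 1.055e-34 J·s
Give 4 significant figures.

9.042e-105

atomic unit of energy density: u_au = E_h/a₀³ = m_e⁴e¹⁰/((4πε₀)⁵ℏ⁸) = 2.929e13 J/m³
Planck energy density: u_P = c⁷/(ℏG²) = 4.632e113 J/m³
1.43e-4 × 2.929e13 / 4.632e113 = 9.042e-105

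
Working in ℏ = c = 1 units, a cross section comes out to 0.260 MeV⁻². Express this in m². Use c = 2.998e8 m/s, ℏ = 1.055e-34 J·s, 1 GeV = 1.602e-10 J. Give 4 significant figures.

1.013e-26 m²

Area is [L]² = [E]⁻²·(ℏc)²; restore (ℏc)².
1 GeV⁻² → (ℏc)² × (1 GeV in J)⁻² = 3.898e-32 m².
Convert the energy scale: 0.260 MeV⁻² = 2.60e5 GeV⁻².
Result: 2.60e5 × 3.898e-32 = 1.013e-26 m².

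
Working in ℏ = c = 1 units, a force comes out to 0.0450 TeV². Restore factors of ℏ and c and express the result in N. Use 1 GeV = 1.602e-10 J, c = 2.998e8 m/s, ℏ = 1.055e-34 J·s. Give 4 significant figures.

Force is [E]/[L] = [E]²/(ℏc); restore (ℏc)⁻¹.
1 GeV² → 1/(ℏc) × (1 GeV in J)² = 8.114e5 N.
Convert the energy scale: 0.0450 TeV² = 4.50e4 GeV².
Result: 4.50e4 × 8.114e5 = 3.651e10 N.

3.651e10 N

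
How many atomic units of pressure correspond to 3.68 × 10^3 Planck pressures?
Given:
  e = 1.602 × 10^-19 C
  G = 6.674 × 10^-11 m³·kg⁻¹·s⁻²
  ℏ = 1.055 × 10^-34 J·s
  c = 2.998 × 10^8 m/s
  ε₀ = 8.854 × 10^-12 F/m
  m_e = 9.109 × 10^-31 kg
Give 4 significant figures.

Planck pressure: p_P = c⁷/(ℏG²) = 4.632 × 10^113 Pa
atomic unit of pressure: P_au = E_h/a₀³ = m_e⁴e¹⁰/((4πε₀)⁵ℏ⁸) = 2.929 × 10^13 Pa
3.68 × 10^3 × 4.632 × 10^113 / 2.929 × 10^13 = 5.820 × 10^103

5.820 × 10^103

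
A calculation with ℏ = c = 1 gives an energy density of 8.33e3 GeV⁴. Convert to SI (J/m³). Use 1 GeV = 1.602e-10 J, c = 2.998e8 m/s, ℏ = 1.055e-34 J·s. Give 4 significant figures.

[E]/[L]³ = [E]⁴/(ℏc)³; restore (ℏc)⁻³.
1 GeV⁴ → 1/(ℏc)³ × (1 GeV in J)⁴ = 2.082e37 J/m³.
Result: 8.33e3 × 2.082e37 = 1.734e41 J/m³.

1.734e41 J/m³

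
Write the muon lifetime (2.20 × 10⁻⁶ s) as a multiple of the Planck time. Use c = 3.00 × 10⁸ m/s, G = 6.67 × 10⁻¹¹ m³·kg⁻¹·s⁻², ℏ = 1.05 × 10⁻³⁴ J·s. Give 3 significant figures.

Planck time: t_P = √(ℏG/c⁵) = 5.37 × 10⁻⁴⁴ s.
2.20 × 10⁻⁶ / 5.37 × 10⁻⁴⁴ = 4.10 × 10³⁷

4.10 × 10³⁷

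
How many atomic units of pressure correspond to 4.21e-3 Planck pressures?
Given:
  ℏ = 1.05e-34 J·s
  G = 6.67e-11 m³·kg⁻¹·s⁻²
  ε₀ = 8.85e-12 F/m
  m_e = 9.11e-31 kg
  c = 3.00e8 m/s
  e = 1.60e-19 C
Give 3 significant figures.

6.54e97

Planck pressure: p_P = c⁷/(ℏG²) = 4.68e113 Pa
atomic unit of pressure: P_au = E_h/a₀³ = m_e⁴e¹⁰/((4πε₀)⁵ℏ⁸) = 3.01e13 Pa
4.21e-3 × 4.68e113 / 3.01e13 = 6.54e97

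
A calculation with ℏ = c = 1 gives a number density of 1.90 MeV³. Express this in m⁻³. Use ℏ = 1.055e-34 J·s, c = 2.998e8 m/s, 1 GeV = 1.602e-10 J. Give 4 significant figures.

Number density is [L]⁻³ = [E]³/(ℏc)³.
1 GeV³ → 1/(ℏc)³ × (1 GeV in J)³ = 1.299e47 m⁻³.
Convert the energy scale: 1.90 MeV³ = 1.90e-9 GeV³.
Result: 1.90e-9 × 1.299e47 = 2.469e38 m⁻³.

2.469e38 m⁻³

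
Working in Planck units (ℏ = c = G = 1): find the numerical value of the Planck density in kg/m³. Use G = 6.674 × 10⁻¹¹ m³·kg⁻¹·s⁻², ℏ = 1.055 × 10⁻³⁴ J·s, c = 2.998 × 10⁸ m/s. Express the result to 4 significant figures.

5.154 × 10⁹⁶ kg/m³

The unique combination of the constants set to 1 with dimensions of density is ρ_P = c⁵/(ℏG²).
  = 2.422 × 10⁴² / 4.699 × 10⁻⁵⁵
  = 5.154 × 10⁹⁶ kg/m³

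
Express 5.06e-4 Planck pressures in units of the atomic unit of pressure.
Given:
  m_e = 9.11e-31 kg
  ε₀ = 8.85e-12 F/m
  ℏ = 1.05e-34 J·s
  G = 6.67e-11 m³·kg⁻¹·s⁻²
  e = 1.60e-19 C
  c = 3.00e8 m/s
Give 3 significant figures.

7.86e96

Planck pressure: p_P = c⁷/(ℏG²) = 4.68e113 Pa
atomic unit of pressure: P_au = E_h/a₀³ = m_e⁴e¹⁰/((4πε₀)⁵ℏ⁸) = 3.01e13 Pa
5.06e-4 × 4.68e113 / 3.01e13 = 7.86e96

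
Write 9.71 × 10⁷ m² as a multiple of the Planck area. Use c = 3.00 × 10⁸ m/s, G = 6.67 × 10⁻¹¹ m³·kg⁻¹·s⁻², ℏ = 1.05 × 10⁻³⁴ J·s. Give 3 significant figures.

3.74 × 10⁷⁷

Planck area: A_P = ℏG/c³ = 2.59 × 10⁻⁷⁰ m².
9.71 × 10⁷ / 2.59 × 10⁻⁷⁰ = 3.74 × 10⁷⁷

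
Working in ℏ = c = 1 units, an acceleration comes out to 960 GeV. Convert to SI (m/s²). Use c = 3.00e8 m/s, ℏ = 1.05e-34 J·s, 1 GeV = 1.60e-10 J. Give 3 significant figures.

Acceleration is [L]/[T]² = c·[E]/ℏ.
1 GeV → c/ℏ × (1 GeV in J) = 4.57e32 m/s².
Result: 960 × 4.57e32 = 4.39e35 m/s².

4.39e35 m/s²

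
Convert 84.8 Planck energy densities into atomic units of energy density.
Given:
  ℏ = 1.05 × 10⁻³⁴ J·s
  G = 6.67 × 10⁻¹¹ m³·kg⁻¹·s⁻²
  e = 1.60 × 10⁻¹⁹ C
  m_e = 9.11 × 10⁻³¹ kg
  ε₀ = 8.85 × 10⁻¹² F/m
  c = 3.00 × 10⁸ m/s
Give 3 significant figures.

Planck energy density: u_P = c⁷/(ℏG²) = 4.68 × 10¹¹³ J/m³
atomic unit of energy density: u_au = E_h/a₀³ = m_e⁴e¹⁰/((4πε₀)⁵ℏ⁸) = 3.01 × 10¹³ J/m³
84.8 × 4.68 × 10¹¹³ / 3.01 × 10¹³ = 1.32 × 10¹⁰²

1.32 × 10¹⁰²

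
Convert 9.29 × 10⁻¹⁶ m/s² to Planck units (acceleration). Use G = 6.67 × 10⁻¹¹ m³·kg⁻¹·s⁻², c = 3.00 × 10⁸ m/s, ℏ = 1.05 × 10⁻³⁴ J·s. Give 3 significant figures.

Planck acceleration: a_P = √(c⁷/(ℏG)) = 5.59 × 10⁵¹ m/s².
9.29 × 10⁻¹⁶ / 5.59 × 10⁵¹ = 1.66 × 10⁻⁶⁷

1.66 × 10⁻⁶⁷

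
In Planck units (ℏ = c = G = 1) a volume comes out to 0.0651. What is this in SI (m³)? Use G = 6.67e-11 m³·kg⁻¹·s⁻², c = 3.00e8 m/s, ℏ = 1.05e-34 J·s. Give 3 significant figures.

One Planck volume: V_P = (ℏG/c³)^(3/2) = 4.18e-105 m³.
0.0651 × 4.18e-105 m³ = 2.72e-106 m³

2.72e-106 m³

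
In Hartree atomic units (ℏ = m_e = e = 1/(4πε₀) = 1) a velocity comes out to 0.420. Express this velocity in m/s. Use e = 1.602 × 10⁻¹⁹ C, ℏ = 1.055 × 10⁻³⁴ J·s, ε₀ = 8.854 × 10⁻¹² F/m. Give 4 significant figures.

One atomic unit of velocity: v_au = e²/(4πε₀ℏ) = 2.186 × 10⁶ m/s.
0.420 × 2.186 × 10⁶ m/s = 9.183 × 10⁵ m/s

9.183 × 10⁵ m/s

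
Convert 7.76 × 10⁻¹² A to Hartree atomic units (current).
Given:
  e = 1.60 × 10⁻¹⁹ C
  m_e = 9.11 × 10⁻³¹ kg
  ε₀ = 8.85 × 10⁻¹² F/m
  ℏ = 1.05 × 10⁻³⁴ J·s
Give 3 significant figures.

atomic unit of electric current: I_au = e E_h/ℏ = m_e e⁵/((4πε₀)²ℏ³) = 6.67 × 10⁻³ A.
7.76 × 10⁻¹² / 6.67 × 10⁻³ = 1.16 × 10⁻⁹

1.16 × 10⁻⁹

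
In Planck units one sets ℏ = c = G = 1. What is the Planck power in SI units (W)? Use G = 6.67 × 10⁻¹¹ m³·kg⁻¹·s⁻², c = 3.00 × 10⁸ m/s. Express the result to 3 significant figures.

P_P = c⁵/G
  = 2.43 × 10⁴² / 6.67 × 10⁻¹¹
  = 3.64 × 10⁵² W

3.64 × 10⁵² W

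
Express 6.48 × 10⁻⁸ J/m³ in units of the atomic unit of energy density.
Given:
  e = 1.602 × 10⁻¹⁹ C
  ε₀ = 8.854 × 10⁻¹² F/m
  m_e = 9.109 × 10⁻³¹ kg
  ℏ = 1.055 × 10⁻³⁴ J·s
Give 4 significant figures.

2.212 × 10⁻²¹

atomic unit of energy density: u_au = E_h/a₀³ = m_e⁴e¹⁰/((4πε₀)⁵ℏ⁸) = 2.929 × 10¹³ J/m³.
6.48 × 10⁻⁸ / 2.929 × 10¹³ = 2.212 × 10⁻²¹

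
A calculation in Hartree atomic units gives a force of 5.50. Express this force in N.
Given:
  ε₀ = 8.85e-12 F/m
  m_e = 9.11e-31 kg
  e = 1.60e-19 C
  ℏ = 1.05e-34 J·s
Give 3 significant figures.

4.58e-7 N

One atomic unit of force: F_au = E_h/a₀ = m_e²e⁶/((4πε₀)³ℏ⁴) = 8.33e-8 N.
5.50 × 8.33e-8 N = 4.58e-7 N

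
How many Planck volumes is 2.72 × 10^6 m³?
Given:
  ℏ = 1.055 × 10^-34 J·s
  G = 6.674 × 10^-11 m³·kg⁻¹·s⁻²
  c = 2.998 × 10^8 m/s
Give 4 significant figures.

6.440 × 10^110

Planck volume: V_P = (ℏG/c³)^(3/2) = 4.224 × 10^-105 m³.
2.72 × 10^6 / 4.224 × 10^-105 = 6.440 × 10^110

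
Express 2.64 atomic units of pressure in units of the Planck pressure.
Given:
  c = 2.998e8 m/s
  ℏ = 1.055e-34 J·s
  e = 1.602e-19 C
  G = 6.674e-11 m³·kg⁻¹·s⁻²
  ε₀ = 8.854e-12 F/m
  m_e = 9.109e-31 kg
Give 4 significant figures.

1.669e-100

atomic unit of pressure: P_au = E_h/a₀³ = m_e⁴e¹⁰/((4πε₀)⁵ℏ⁸) = 2.929e13 Pa
Planck pressure: p_P = c⁷/(ℏG²) = 4.632e113 Pa
2.64 × 2.929e13 / 4.632e113 = 1.669e-100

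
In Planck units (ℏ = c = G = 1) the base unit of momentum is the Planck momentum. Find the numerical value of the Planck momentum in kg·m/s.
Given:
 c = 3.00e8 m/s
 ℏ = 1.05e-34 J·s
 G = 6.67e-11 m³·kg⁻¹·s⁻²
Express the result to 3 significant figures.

6.52 kg·m/s

p_P = √(ℏc³/G)
  = √(42.5)
  = 6.52 kg·m/s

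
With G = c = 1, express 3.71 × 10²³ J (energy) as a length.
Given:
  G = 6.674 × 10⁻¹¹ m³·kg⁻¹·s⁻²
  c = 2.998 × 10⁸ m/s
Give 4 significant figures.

Energy → length via G/c⁴.
3.71 × 10²³ J × (G/c⁴) = 3.065 × 10⁻²¹ m

3.065 × 10⁻²¹ m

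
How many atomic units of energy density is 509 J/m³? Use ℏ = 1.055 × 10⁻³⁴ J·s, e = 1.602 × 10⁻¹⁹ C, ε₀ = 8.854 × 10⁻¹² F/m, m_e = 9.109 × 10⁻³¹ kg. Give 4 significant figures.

1.738 × 10⁻¹¹

atomic unit of energy density: u_au = E_h/a₀³ = m_e⁴e¹⁰/((4πε₀)⁵ℏ⁸) = 2.929 × 10¹³ J/m³.
509 / 2.929 × 10¹³ = 1.738 × 10⁻¹¹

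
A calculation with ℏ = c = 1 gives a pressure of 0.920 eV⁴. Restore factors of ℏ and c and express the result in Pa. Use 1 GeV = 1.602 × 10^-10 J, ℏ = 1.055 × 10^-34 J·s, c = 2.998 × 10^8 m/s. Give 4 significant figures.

Pressure is [E]/[L]³ = [E]⁴/(ℏc)³.
1 GeV⁴ → 1/(ℏc)³ × (1 GeV in J)⁴ = 2.082 × 10^37 Pa.
Convert the energy scale: 0.920 eV⁴ = 9.20 × 10^-37 GeV⁴.
Result: 9.20 × 10^-37 × 2.082 × 10^37 = 19.15 Pa.

19.15 Pa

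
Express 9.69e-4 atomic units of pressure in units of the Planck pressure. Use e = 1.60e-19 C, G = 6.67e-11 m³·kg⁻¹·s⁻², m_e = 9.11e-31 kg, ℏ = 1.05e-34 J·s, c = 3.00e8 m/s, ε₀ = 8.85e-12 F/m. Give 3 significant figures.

atomic unit of pressure: P_au = E_h/a₀³ = m_e⁴e¹⁰/((4πε₀)⁵ℏ⁸) = 3.01e13 Pa
Planck pressure: p_P = c⁷/(ℏG²) = 4.68e113 Pa
9.69e-4 × 3.01e13 / 4.68e113 = 6.24e-104

6.24e-104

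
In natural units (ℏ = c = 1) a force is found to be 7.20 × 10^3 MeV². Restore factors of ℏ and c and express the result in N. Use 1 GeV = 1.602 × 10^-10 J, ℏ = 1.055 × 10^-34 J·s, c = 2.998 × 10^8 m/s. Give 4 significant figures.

5.842 × 10^3 N

Force is [E]/[L] = [E]²/(ℏc); restore (ℏc)⁻¹.
1 GeV² → 1/(ℏc) × (1 GeV in J)² = 8.114 × 10^5 N.
Convert the energy scale: 7.20 × 10^3 MeV² = 7.20 × 10^-3 GeV².
Result: 7.20 × 10^-3 × 8.114 × 10^5 = 5.842 × 10^3 N.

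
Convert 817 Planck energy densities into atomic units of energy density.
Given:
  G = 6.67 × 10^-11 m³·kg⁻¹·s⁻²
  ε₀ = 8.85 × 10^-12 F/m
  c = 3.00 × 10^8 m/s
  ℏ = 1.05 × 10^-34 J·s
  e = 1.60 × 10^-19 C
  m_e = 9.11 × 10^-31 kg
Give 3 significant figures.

Planck energy density: u_P = c⁷/(ℏG²) = 4.68 × 10^113 J/m³
atomic unit of energy density: u_au = E_h/a₀³ = m_e⁴e¹⁰/((4πε₀)⁵ℏ⁸) = 3.01 × 10^13 J/m³
817 × 4.68 × 10^113 / 3.01 × 10^13 = 1.27 × 10^103

1.27 × 10^103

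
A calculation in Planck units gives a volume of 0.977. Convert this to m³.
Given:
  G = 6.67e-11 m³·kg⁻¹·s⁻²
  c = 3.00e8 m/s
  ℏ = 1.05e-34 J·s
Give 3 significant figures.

One Planck volume: V_P = (ℏG/c³)^(3/2) = 4.18e-105 m³.
0.977 × 4.18e-105 m³ = 4.08e-105 m³

4.08e-105 m³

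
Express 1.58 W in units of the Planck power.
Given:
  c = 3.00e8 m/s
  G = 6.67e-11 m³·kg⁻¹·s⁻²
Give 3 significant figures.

4.34e-53

Planck power: P_P = c⁵/G = 3.64e52 W.
1.58 / 3.64e52 = 4.34e-53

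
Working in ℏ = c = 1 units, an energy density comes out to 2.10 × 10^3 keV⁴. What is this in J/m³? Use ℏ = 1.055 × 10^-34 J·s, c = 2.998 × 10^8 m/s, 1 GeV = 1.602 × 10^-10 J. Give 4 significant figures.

4.371 × 10^16 J/m³

[E]/[L]³ = [E]⁴/(ℏc)³; restore (ℏc)⁻³.
1 GeV⁴ → 1/(ℏc)³ × (1 GeV in J)⁴ = 2.082 × 10^37 J/m³.
Convert the energy scale: 2.10 × 10^3 keV⁴ = 2.10 × 10^-21 GeV⁴.
Result: 2.10 × 10^-21 × 2.082 × 10^37 = 4.371 × 10^16 J/m³.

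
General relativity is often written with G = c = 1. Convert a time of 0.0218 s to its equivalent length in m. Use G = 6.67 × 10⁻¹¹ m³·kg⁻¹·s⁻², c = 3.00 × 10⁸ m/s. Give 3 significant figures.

Time → length via c.
0.0218 s × (c) = 6.54 × 10⁶ m

6.54 × 10⁶ m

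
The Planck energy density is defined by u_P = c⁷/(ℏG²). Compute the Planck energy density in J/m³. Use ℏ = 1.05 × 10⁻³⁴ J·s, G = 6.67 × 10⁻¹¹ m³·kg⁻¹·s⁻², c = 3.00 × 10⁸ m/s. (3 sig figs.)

u_P = c⁷/(ℏG²)
  = 2.19 × 10⁵⁹ / 4.67 × 10⁻⁵⁵
  = 4.68 × 10¹¹³ J/m³

4.68 × 10¹¹³ J/m³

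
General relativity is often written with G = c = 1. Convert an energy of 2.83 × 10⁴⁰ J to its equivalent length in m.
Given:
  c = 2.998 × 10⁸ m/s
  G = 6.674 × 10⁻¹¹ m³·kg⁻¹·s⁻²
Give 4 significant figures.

Energy → length via G/c⁴.
2.83 × 10⁴⁰ J × (G/c⁴) = 2.338 × 10⁻⁴ m

2.338 × 10⁻⁴ m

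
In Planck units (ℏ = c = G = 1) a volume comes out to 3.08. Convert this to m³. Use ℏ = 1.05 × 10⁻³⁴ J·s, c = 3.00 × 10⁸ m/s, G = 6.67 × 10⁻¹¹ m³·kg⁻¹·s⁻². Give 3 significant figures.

1.29 × 10⁻¹⁰⁴ m³

One Planck volume: V_P = (ℏG/c³)^(3/2) = 4.18 × 10⁻¹⁰⁵ m³.
3.08 × 4.18 × 10⁻¹⁰⁵ m³ = 1.29 × 10⁻¹⁰⁴ m³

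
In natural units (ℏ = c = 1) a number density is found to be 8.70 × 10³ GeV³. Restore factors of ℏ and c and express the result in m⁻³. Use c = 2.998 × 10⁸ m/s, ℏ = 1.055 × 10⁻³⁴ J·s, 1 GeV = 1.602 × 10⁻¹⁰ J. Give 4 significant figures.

1.130 × 10⁵¹ m⁻³

Number density is [L]⁻³ = [E]³/(ℏc)³.
1 GeV³ → 1/(ℏc)³ × (1 GeV in J)³ = 1.299 × 10⁴⁷ m⁻³.
Result: 8.70 × 10³ × 1.299 × 10⁴⁷ = 1.130 × 10⁵¹ m⁻³.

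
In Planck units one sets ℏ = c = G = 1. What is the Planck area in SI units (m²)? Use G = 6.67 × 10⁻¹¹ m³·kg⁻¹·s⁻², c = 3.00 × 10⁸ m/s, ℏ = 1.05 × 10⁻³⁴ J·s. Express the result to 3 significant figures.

2.59 × 10⁻⁷⁰ m²

A_P = ℏG/c³
  = 7.00 × 10⁻⁴⁵ / 2.70 × 10²⁵
  = 2.59 × 10⁻⁷⁰ m²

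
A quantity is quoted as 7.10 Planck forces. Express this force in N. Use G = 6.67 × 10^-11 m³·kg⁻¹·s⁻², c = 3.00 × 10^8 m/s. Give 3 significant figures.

8.62 × 10^44 N

One Planck force: F_P = c⁴/G = 1.21 × 10^44 N.
7.10 × 1.21 × 10^44 N = 8.62 × 10^44 N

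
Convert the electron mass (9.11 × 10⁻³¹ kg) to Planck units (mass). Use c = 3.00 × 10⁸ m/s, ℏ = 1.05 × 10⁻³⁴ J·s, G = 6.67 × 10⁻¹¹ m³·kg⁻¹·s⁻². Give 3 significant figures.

Planck mass: m_P = √(ℏc/G) = 2.17 × 10⁻⁸ kg.
9.11 × 10⁻³¹ / 2.17 × 10⁻⁸ = 4.19 × 10⁻²³

4.19 × 10⁻²³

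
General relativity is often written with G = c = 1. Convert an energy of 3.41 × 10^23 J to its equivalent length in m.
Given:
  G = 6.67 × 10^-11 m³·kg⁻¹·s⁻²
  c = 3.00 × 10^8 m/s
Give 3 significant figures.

2.81 × 10^-21 m

Energy → length via G/c⁴.
3.41 × 10^23 J × (G/c⁴) = 2.81 × 10^-21 m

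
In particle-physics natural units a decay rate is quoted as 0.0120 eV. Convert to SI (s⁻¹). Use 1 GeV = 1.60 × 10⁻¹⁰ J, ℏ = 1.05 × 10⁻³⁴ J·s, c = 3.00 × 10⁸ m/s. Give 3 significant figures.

1.83 × 10¹³ s⁻¹

A rate is [E]/ℏ; divide by ℏ.
1 GeV → 1/ℏ × (1 GeV in J) = 1.52 × 10²⁴ s⁻¹.
Convert the energy scale: 0.0120 eV = 1.20 × 10⁻¹¹ GeV.
Result: 1.20 × 10⁻¹¹ × 1.52 × 10²⁴ = 1.83 × 10¹³ s⁻¹.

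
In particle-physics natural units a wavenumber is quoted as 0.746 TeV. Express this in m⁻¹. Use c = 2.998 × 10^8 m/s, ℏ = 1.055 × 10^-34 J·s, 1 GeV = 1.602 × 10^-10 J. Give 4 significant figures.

Inverse length is [E]/(ℏc).
1 GeV → 1/(ℏc) × (1 GeV in J) = 5.065 × 10^15 m⁻¹.
Convert the energy scale: 0.746 TeV = 746 GeV.
Result: 746 × 5.065 × 10^15 = 3.778 × 10^18 m⁻¹.

3.778 × 10^18 m⁻¹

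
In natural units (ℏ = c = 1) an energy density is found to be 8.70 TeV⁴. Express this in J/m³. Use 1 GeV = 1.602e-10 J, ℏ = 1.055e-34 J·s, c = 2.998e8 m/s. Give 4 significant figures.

[E]/[L]³ = [E]⁴/(ℏc)³; restore (ℏc)⁻³.
1 GeV⁴ → 1/(ℏc)³ × (1 GeV in J)⁴ = 2.082e37 J/m³.
Convert the energy scale: 8.70 TeV⁴ = 8.70e12 GeV⁴.
Result: 8.70e12 × 2.082e37 = 1.811e50 J/m³.

1.811e50 J/m³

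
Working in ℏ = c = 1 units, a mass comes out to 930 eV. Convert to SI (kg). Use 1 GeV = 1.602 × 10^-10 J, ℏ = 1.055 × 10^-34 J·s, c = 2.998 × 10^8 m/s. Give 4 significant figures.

1.658 × 10^-33 kg

Mass is [E]/c²; divide by c².
1 GeV → 1/c² × (1 GeV in J) = 1.782 × 10^-27 kg.
Convert the energy scale: 930 eV = 9.30 × 10^-7 GeV.
Result: 9.30 × 10^-7 × 1.782 × 10^-27 = 1.658 × 10^-33 kg.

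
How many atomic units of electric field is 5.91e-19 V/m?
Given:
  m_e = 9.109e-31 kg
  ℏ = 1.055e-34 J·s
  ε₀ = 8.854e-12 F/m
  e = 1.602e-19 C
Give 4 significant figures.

1.152e-30

atomic unit of electric field: E_au = E_h/(e a₀) = m_e²e⁵/((4πε₀)³ℏ⁴) = 5.131e11 V/m.
5.91e-19 / 5.131e11 = 1.152e-30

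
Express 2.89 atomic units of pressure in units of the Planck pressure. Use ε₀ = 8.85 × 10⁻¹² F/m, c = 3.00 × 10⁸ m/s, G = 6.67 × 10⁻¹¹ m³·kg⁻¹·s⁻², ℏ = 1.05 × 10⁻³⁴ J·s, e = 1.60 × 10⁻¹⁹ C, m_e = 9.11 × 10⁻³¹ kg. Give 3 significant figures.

1.86 × 10⁻¹⁰⁰

atomic unit of pressure: P_au = E_h/a₀³ = m_e⁴e¹⁰/((4πε₀)⁵ℏ⁸) = 3.01 × 10¹³ Pa
Planck pressure: p_P = c⁷/(ℏG²) = 4.68 × 10¹¹³ Pa
2.89 × 3.01 × 10¹³ / 4.68 × 10¹¹³ = 1.86 × 10⁻¹⁰⁰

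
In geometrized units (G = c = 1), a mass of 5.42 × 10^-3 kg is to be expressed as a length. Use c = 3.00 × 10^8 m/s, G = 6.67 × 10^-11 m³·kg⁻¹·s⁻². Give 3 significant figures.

4.02 × 10^-30 m

In G = c = 1 units mass has dimensions of length; the conversion factor is G/c².
5.42 × 10^-3 kg × (G/c²) = 4.02 × 10^-30 m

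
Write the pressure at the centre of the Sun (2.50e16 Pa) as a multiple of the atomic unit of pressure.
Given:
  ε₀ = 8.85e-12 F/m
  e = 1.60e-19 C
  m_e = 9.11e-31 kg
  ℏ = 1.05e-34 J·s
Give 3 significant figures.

atomic unit of pressure: P_au = E_h/a₀³ = m_e⁴e¹⁰/((4πε₀)⁵ℏ⁸) = 3.01e13 Pa.
2.50e16 / 3.01e13 = 830

830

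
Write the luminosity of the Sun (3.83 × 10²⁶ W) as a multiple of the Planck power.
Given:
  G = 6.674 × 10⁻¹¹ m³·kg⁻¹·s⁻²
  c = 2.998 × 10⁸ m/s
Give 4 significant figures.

Planck power: P_P = c⁵/G = 3.629 × 10⁵² W.
3.83 × 10²⁶ / 3.629 × 10⁵² = 1.055 × 10⁻²⁶

1.055 × 10⁻²⁶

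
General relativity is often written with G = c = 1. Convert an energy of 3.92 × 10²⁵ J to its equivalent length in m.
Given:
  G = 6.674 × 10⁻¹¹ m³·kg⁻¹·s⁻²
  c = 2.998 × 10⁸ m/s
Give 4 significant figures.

3.239 × 10⁻¹⁹ m

Energy → length via G/c⁴.
3.92 × 10²⁵ J × (G/c⁴) = 3.239 × 10⁻¹⁹ m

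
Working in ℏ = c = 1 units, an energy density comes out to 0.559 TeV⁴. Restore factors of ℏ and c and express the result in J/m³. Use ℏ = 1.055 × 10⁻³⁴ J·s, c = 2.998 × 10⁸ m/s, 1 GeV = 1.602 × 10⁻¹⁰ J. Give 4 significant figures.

[E]/[L]³ = [E]⁴/(ℏc)³; restore (ℏc)⁻³.
1 GeV⁴ → 1/(ℏc)³ × (1 GeV in J)⁴ = 2.082 × 10³⁷ J/m³.
Convert the energy scale: 0.559 TeV⁴ = 5.59 × 10¹¹ GeV⁴.
Result: 5.59 × 10¹¹ × 2.082 × 10³⁷ = 1.164 × 10⁴⁹ J/m³.

1.164 × 10⁴⁹ J/m³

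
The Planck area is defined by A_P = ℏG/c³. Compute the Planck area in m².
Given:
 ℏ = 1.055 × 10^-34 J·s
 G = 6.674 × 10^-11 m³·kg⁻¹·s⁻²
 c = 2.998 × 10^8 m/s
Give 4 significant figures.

A_P = ℏG/c³
  = 7.041 × 10^-45 / 2.695 × 10^25
  = 2.613 × 10^-70 m²

2.613 × 10^-70 m²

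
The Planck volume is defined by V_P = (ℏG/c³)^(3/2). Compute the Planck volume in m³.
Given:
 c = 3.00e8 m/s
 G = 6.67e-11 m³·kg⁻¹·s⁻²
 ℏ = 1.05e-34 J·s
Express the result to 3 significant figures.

4.18e-105 m³

V_P = (ℏG/c³)^(3/2)
  = √(1.75e-209)
  = 4.18e-105 m³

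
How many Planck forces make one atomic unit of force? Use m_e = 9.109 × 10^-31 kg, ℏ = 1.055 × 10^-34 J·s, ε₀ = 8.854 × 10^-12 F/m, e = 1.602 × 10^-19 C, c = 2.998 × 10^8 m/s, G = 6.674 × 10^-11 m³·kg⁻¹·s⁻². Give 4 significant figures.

atomic unit of force: F_au = E_h/a₀ = m_e²e⁶/((4πε₀)³ℏ⁴) = 8.220 × 10^-8 N
Planck force: F_P = c⁴/G = 1.210 × 10^44 N
ratio = 8.220 × 10^-8 / 1.210 × 10^44 = 6.791 × 10^-52

6.791 × 10^-52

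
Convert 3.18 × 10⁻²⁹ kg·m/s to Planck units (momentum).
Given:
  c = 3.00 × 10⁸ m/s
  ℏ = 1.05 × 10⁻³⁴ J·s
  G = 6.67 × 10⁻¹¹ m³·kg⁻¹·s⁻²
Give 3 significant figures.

4.88 × 10⁻³⁰

Planck momentum: p_P = √(ℏc³/G) = 6.52 kg·m/s.
3.18 × 10⁻²⁹ / 6.52 = 4.88 × 10⁻³⁰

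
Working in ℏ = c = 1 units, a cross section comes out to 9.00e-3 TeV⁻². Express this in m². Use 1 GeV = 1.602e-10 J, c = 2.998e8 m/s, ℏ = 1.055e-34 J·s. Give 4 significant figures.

3.508e-40 m²

Area is [L]² = [E]⁻²·(ℏc)²; restore (ℏc)².
1 GeV⁻² → (ℏc)² × (1 GeV in J)⁻² = 3.898e-32 m².
Convert the energy scale: 9.00e-3 TeV⁻² = 9.00e-9 GeV⁻².
Result: 9.00e-9 × 3.898e-32 = 3.508e-40 m².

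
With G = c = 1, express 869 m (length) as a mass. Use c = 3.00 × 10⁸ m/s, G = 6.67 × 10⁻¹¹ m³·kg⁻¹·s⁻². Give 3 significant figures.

1.17 × 10³⁰ kg

Length → mass via c²/G.
869 m × (c²/G) = 1.17 × 10³⁰ kg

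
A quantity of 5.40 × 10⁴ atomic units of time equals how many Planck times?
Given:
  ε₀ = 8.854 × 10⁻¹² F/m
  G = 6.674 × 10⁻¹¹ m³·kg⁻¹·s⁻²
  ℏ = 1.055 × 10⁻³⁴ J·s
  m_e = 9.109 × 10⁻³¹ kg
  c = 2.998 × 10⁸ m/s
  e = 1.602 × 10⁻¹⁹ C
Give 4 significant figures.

2.427 × 10³¹

atomic unit of time: τ_au = (4πε₀)²ℏ³/(m_e e⁴) = 2.423 × 10⁻¹⁷ s
Planck time: t_P = √(ℏG/c⁵) = 5.392 × 10⁻⁴⁴ s
5.40 × 10⁴ × 2.423 × 10⁻¹⁷ / 5.392 × 10⁻⁴⁴ = 2.427 × 10³¹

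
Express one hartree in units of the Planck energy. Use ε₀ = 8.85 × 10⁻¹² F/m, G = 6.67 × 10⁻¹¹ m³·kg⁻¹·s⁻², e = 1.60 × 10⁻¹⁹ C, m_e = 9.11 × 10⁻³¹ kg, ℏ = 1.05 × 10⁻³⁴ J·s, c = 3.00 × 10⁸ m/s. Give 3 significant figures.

hartree: E_h = m_e e⁴/(4πε₀ℏ)² = 4.38 × 10⁻¹⁸ J
Planck energy: E_P = √(ℏc⁵/G) = 1.96 × 10⁹ J
ratio = 4.38 × 10⁻¹⁸ / 1.96 × 10⁹ = 2.24 × 10⁻²⁷

2.24 × 10⁻²⁷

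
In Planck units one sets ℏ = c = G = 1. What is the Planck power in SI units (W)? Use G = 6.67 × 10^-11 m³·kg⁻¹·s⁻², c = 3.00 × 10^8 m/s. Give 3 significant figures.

P_P = c⁵/G
  = 2.43 × 10^42 / 6.67 × 10^-11
  = 3.64 × 10^52 W

3.64 × 10^52 W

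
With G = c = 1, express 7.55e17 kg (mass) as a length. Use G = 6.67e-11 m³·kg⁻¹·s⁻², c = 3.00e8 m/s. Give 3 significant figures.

5.60e-10 m

In G = c = 1 units mass has dimensions of length; the conversion factor is G/c².
7.55e17 kg × (G/c²) = 5.60e-10 m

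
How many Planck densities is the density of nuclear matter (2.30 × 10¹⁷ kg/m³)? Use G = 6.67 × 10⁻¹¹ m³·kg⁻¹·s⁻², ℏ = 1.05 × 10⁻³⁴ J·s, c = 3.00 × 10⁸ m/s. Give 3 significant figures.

Planck density: ρ_P = c⁵/(ℏG²) = 5.20 × 10⁹⁶ kg/m³.
2.30 × 10¹⁷ / 5.20 × 10⁹⁶ = 4.42 × 10⁻⁸⁰

4.42 × 10⁻⁸⁰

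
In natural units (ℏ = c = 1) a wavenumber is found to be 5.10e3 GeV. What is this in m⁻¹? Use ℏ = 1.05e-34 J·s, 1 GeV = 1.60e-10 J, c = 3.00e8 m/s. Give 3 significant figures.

Inverse length is [E]/(ℏc).
1 GeV → 1/(ℏc) × (1 GeV in J) = 5.08e15 m⁻¹.
Result: 5.10e3 × 5.08e15 = 2.59e19 m⁻¹.

2.59e19 m⁻¹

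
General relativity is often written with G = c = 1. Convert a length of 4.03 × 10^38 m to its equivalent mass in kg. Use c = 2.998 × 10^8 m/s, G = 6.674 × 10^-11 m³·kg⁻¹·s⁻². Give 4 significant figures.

Length → mass via c²/G.
4.03 × 10^38 m × (c²/G) = 5.427 × 10^65 kg

5.427 × 10^65 kg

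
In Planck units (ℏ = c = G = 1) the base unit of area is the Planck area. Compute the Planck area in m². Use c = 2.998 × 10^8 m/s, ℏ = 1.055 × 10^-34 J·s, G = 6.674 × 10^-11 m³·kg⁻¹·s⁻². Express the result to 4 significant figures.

A_P = ℏG/c³
  = 7.041 × 10^-45 / 2.695 × 10^25
  = 2.613 × 10^-70 m²

2.613 × 10^-70 m²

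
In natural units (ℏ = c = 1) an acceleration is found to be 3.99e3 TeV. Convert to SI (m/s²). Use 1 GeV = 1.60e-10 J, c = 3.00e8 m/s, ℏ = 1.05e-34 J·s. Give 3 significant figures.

1.82e39 m/s²

Acceleration is [L]/[T]² = c·[E]/ℏ.
1 GeV → c/ℏ × (1 GeV in J) = 4.57e32 m/s².
Convert the energy scale: 3.99e3 TeV = 3.99e6 GeV.
Result: 3.99e6 × 4.57e32 = 1.82e39 m/s².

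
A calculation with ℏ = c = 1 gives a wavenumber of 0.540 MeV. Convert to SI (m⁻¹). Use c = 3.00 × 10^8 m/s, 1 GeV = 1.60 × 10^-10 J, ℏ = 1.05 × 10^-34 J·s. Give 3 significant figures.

2.74 × 10^12 m⁻¹

Inverse length is [E]/(ℏc).
1 GeV → 1/(ℏc) × (1 GeV in J) = 5.08 × 10^15 m⁻¹.
Convert the energy scale: 0.540 MeV = 5.40 × 10^-4 GeV.
Result: 5.40 × 10^-4 × 5.08 × 10^15 = 2.74 × 10^12 m⁻¹.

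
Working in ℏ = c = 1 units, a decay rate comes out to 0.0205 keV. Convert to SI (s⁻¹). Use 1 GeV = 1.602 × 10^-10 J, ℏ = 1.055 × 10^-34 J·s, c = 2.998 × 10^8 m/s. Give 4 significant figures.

A rate is [E]/ℏ; divide by ℏ.
1 GeV → 1/ℏ × (1 GeV in J) = 1.518 × 10^24 s⁻¹.
Convert the energy scale: 0.0205 keV = 2.05 × 10^-8 GeV.
Result: 2.05 × 10^-8 × 1.518 × 10^24 = 3.113 × 10^16 s⁻¹.

3.113 × 10^16 s⁻¹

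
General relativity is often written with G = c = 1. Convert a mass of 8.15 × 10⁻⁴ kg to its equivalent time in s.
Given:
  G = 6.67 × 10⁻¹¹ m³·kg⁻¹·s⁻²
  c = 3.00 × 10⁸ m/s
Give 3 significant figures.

Mass → time via G/c³.
8.15 × 10⁻⁴ kg × (G/c³) = 2.01 × 10⁻³⁹ s

2.01 × 10⁻³⁹ s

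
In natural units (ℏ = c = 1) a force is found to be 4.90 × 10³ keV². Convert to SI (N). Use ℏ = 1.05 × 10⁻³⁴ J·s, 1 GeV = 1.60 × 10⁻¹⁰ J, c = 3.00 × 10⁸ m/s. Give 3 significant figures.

Force is [E]/[L] = [E]²/(ℏc); restore (ℏc)⁻¹.
1 GeV² → 1/(ℏc) × (1 GeV in J)² = 8.13 × 10⁵ N.
Convert the energy scale: 4.90 × 10³ keV² = 4.90 × 10⁻⁹ GeV².
Result: 4.90 × 10⁻⁹ × 8.13 × 10⁵ = 3.98 × 10⁻³ N.

3.98 × 10⁻³ N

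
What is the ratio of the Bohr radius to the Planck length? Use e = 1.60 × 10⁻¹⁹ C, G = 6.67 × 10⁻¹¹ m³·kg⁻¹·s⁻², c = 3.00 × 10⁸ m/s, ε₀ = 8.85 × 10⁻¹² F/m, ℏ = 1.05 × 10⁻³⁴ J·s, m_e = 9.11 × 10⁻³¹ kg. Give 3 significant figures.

3.26 × 10²⁴

Bohr radius: a₀ = 4πε₀ℏ²/(m_e e²) = 5.26 × 10⁻¹¹ m
Planck length: ℓ_P = √(ℏG/c³) = 1.61 × 10⁻³⁵ m
ratio = 5.26 × 10⁻¹¹ / 1.61 × 10⁻³⁵ = 3.26 × 10²⁴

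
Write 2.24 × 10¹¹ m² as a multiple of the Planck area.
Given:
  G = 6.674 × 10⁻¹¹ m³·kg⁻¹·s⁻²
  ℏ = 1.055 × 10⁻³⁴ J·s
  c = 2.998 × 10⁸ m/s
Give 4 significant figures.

Planck area: A_P = ℏG/c³ = 2.613 × 10⁻⁷⁰ m².
2.24 × 10¹¹ / 2.613 × 10⁻⁷⁰ = 8.572 × 10⁸⁰

8.572 × 10⁸⁰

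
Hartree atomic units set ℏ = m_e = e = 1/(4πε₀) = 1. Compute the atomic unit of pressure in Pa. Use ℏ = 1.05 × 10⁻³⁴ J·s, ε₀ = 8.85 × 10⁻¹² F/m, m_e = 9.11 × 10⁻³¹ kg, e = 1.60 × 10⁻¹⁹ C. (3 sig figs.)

3.01 × 10¹³ Pa

The unique combination of the constants set to 1 with dimensions of pressure is P_au = E_h/a₀³ = m_e⁴e¹⁰/((4πε₀)⁵ℏ⁸).
E_h = 4.38 × 10⁻¹⁸ J
a₀ = 5.26 × 10⁻¹¹ m
E_h/a₀³ = 3.01 × 10¹³ Pa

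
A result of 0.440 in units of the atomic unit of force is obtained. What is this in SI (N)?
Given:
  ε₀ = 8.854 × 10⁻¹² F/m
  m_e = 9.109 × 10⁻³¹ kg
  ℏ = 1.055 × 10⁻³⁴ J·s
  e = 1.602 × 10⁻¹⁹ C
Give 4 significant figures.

One atomic unit of force: F_au = E_h/a₀ = m_e²e⁶/((4πε₀)³ℏ⁴) = 8.220 × 10⁻⁸ N.
0.440 × 8.220 × 10⁻⁸ N = 3.617 × 10⁻⁸ N

3.617 × 10⁻⁸ N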